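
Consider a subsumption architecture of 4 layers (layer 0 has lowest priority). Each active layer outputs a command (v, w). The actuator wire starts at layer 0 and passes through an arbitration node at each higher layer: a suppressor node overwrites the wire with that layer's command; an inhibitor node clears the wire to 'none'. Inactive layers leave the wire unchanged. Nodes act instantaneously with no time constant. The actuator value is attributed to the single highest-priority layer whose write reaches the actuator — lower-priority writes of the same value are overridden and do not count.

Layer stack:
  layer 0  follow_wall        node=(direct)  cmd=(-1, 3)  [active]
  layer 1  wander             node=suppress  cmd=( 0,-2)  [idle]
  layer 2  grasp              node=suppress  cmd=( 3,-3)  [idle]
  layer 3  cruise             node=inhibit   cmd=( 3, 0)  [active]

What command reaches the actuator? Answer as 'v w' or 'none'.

L0 follow_wall: active, feeds wire = (-1, 3)
L1 wander: idle → wire stays (-1, 3)
L2 grasp: idle → wire stays (-1, 3)
L3 cruise: active, inhibitor → wire = none
actuator = none

none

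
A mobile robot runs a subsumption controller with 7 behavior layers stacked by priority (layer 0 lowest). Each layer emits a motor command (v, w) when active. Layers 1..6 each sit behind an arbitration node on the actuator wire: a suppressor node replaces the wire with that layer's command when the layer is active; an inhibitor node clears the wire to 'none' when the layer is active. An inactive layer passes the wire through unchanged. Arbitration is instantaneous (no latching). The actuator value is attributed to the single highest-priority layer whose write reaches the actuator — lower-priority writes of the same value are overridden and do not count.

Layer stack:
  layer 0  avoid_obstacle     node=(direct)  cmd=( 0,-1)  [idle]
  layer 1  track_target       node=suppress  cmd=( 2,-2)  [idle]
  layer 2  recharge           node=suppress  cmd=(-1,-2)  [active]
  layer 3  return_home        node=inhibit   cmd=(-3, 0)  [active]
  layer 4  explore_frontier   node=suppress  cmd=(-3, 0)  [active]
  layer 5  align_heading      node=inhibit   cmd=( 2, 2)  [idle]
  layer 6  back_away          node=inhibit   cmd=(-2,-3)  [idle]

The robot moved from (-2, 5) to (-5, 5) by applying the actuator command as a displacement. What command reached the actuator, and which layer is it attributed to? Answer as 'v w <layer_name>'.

displacement = (-5, 5) − (-2, 5) = (-3, 0)
layer 0 (avoid_obstacle) idle — none
layer 1 (track_target) idle — unchanged: none
layer 2 (recharge) active — suppresses: (-1, -2)
layer 3 (return_home) active — inhibits: none
layer 4 (explore_frontier) active — suppresses: (-3, 0)
layer 5 (align_heading) idle — unchanged: (-3, 0)
layer 6 (back_away) idle — unchanged: (-3, 0)
→ actuator (-3, 0) — from layer 4 (explore_frontier)

-3 0 explore_frontier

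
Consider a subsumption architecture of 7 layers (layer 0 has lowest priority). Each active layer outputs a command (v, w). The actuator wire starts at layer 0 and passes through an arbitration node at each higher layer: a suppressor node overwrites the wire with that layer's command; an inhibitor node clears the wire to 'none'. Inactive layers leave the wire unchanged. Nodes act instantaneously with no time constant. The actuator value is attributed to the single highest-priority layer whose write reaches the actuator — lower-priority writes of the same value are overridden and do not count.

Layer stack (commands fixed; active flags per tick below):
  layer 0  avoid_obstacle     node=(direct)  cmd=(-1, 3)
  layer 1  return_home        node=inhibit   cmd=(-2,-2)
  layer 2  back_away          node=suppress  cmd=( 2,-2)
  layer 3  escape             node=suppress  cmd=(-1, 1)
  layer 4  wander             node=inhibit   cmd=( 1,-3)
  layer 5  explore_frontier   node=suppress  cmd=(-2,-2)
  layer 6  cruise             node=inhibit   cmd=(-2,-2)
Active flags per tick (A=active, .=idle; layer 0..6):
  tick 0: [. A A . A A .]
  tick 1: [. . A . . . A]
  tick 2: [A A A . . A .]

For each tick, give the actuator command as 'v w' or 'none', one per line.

-2 -2
none
-2 -2

tick 0:
  layer 0 (avoid_obstacle) idle — none
  layer 1 (return_home) active — inhibits: none
  layer 2 (back_away) active — suppresses: (2, -2)
  layer 3 (escape) idle — unchanged: (2, -2)
  layer 4 (wander) active — inhibits: none
  layer 5 (explore_frontier) active — suppresses: (-2, -2)
  layer 6 (cruise) idle — unchanged: (-2, -2)
  → actuator (-2, -2)
tick 1:
  layer 0 (avoid_obstacle) idle — none
  layer 1 (return_home) idle — unchanged: none
  layer 2 (back_away) active — suppresses: (2, -2)
  layer 3 (escape) idle — unchanged: (2, -2)
  layer 4 (wander) idle — unchanged: (2, -2)
  layer 5 (explore_frontier) idle — unchanged: (2, -2)
  layer 6 (cruise) active — inhibits: none
  → actuator none
tick 2:
  layer 0 (avoid_obstacle) active — direct: (-1, 3)
  layer 1 (return_home) active — inhibits: none
  layer 2 (back_away) active — suppresses: (2, -2)
  layer 3 (escape) idle — unchanged: (2, -2)
  layer 4 (wander) idle — unchanged: (2, -2)
  layer 5 (explore_frontier) active — suppresses: (-2, -2)
  layer 6 (cruise) idle — unchanged: (-2, -2)
  → actuator (-2, -2)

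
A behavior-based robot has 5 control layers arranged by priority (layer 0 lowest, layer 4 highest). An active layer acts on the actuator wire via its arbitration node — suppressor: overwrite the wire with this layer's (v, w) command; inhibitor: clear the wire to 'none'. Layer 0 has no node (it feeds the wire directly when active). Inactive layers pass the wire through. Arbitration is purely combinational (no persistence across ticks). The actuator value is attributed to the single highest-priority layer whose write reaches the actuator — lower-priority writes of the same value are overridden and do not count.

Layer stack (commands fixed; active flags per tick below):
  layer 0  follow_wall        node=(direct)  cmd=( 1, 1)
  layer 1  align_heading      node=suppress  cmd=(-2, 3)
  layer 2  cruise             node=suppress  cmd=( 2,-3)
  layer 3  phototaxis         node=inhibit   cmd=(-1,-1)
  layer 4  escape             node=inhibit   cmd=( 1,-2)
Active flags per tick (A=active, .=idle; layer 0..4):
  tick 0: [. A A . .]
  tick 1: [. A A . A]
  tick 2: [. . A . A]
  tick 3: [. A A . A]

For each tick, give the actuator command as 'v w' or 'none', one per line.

2 -3
none
none
none

tick 0:
  [0] follow_wall off; wire := none
  [1] align_heading on (suppress); wire := (-2, 3)
  [2] cruise on (suppress); wire := (2, -3)
  [3] phototaxis off; pass (2, -3)
  [4] escape off; pass (2, -3)
  output (2, -3)
tick 1:
  [0] follow_wall off; wire := none
  [1] align_heading on (suppress); wire := (-2, 3)
  [2] cruise on (suppress); wire := (2, -3)
  [3] phototaxis off; pass (2, -3)
  [4] escape on (inhibit); wire := none
  output none
tick 2:
  [0] follow_wall off; wire := none
  [1] align_heading off; pass none
  [2] cruise on (suppress); wire := (2, -3)
  [3] phototaxis off; pass (2, -3)
  [4] escape on (inhibit); wire := none
  output none
tick 3:
  [0] follow_wall off; wire := none
  [1] align_heading on (suppress); wire := (-2, 3)
  [2] cruise on (suppress); wire := (2, -3)
  [3] phototaxis off; pass (2, -3)
  [4] escape on (inhibit); wire := none
  output none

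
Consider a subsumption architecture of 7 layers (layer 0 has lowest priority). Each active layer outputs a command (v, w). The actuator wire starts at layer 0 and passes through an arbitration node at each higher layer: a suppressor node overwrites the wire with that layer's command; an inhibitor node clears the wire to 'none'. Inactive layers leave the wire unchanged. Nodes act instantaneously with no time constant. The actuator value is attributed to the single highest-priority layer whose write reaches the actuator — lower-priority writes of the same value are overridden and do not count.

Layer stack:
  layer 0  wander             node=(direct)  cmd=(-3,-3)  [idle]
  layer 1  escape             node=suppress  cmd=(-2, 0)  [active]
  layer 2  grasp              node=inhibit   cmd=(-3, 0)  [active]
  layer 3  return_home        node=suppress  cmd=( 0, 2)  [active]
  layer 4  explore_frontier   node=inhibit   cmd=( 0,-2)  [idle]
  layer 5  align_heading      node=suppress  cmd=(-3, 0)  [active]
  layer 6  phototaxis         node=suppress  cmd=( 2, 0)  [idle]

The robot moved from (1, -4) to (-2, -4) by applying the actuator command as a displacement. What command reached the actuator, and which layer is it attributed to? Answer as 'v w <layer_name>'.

-3 0 align_heading

displacement = (-2, -4) − (1, -4) = (-3, 0)
layer 0 (wander) idle — none
layer 1 (escape) active — suppresses: (-2, 0)
layer 2 (grasp) active — inhibits: none
layer 3 (return_home) active — suppresses: (0, 2)
layer 4 (explore_frontier) idle — unchanged: (0, 2)
layer 5 (align_heading) active — suppresses: (-3, 0)
layer 6 (phototaxis) idle — unchanged: (-3, 0)
→ actuator (-3, 0) — from layer 5 (align_heading)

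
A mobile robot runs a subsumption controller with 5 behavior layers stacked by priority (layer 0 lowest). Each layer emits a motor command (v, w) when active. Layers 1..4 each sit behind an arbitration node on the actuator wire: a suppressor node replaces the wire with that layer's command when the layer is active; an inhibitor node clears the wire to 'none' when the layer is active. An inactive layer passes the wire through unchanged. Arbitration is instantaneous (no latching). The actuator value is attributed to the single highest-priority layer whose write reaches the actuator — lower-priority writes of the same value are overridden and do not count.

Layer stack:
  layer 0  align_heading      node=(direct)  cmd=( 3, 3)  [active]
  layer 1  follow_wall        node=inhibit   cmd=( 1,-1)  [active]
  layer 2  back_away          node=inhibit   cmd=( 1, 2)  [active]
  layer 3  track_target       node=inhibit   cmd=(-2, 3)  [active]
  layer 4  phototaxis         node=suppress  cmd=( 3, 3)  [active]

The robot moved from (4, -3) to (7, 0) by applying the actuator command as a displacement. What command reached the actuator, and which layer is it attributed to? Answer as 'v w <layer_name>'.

3 3 phototaxis

displacement = (7, 0) − (4, -3) = (3, 3)
layer 0 (align_heading) active — direct: (3, 3)
layer 1 (follow_wall) active — inhibits: none
layer 2 (back_away) active — inhibits: none
layer 3 (track_target) active — inhibits: none
layer 4 (phototaxis) active — suppresses: (3, 3)
→ actuator (3, 3) — from layer 4 (phototaxis)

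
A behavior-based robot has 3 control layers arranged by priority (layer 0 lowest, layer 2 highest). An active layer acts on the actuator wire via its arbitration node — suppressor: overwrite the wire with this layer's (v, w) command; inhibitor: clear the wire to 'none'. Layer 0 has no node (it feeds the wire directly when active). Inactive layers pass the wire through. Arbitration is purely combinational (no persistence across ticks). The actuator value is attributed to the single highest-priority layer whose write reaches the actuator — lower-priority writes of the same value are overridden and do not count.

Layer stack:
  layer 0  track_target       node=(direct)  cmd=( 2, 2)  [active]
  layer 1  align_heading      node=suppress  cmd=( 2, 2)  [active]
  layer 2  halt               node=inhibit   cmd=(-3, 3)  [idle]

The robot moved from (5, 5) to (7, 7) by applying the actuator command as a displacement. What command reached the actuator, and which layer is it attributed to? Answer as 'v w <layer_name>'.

2 2 align_heading

displacement = (7, 7) − (5, 5) = (2, 2)
[0] track_target on; wire := (2, 2)
[1] align_heading on (suppress); wire := (2, 2)
[2] halt off; pass (2, 2)
output (2, 2) — from layer 1 (align_heading)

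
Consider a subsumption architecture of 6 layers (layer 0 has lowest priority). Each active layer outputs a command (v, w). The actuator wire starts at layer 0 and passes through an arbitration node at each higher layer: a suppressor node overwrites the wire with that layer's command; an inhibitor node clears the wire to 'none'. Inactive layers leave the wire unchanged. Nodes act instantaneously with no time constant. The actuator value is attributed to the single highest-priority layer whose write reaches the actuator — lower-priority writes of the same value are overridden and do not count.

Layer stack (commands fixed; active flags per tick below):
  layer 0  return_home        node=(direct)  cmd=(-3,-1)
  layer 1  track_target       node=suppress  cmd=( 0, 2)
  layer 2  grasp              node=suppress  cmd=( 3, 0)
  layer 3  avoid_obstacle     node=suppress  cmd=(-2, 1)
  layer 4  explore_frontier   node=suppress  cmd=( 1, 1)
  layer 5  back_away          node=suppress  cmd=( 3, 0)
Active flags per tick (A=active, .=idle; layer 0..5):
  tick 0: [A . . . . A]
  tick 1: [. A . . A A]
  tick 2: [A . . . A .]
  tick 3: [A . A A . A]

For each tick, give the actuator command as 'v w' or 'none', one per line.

3 0
3 0
1 1
3 0

tick 0:
  [0] return_home on; wire := (-3, -1)
  [1] track_target off; pass (-3, -1)
  [2] grasp off; pass (-3, -1)
  [3] avoid_obstacle off; pass (-3, -1)
  [4] explore_frontier off; pass (-3, -1)
  [5] back_away on (suppress); wire := (3, 0)
  output (3, 0)
tick 1:
  [0] return_home off; wire := none
  [1] track_target on (suppress); wire := (0, 2)
  [2] grasp off; pass (0, 2)
  [3] avoid_obstacle off; pass (0, 2)
  [4] explore_frontier on (suppress); wire := (1, 1)
  [5] back_away on (suppress); wire := (3, 0)
  output (3, 0)
tick 2:
  [0] return_home on; wire := (-3, -1)
  [1] track_target off; pass (-3, -1)
  [2] grasp off; pass (-3, -1)
  [3] avoid_obstacle off; pass (-3, -1)
  [4] explore_frontier on (suppress); wire := (1, 1)
  [5] back_away off; pass (1, 1)
  output (1, 1)
tick 3:
  [0] return_home on; wire := (-3, -1)
  [1] track_target off; pass (-3, -1)
  [2] grasp on (suppress); wire := (3, 0)
  [3] avoid_obstacle on (suppress); wire := (-2, 1)
  [4] explore_frontier off; pass (-2, 1)
  [5] back_away on (suppress); wire := (3, 0)
  output (3, 0)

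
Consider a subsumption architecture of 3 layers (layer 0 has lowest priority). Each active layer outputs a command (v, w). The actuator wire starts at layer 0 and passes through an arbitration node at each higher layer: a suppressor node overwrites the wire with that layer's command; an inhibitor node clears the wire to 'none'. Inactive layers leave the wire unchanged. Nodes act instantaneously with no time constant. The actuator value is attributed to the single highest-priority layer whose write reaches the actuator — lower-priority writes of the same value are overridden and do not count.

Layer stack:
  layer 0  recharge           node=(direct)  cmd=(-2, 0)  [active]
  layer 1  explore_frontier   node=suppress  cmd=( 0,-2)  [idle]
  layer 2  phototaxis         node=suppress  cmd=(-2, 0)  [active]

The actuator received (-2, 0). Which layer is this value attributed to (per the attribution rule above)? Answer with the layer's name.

layer 0 (recharge) active — direct: (-2, 0)
layer 1 (explore_frontier) idle — unchanged: (-2, 0)
layer 2 (phototaxis) active — suppresses: (-2, 0)
→ actuator (-2, 0)
last writer: layer 2 = phototaxis

phototaxis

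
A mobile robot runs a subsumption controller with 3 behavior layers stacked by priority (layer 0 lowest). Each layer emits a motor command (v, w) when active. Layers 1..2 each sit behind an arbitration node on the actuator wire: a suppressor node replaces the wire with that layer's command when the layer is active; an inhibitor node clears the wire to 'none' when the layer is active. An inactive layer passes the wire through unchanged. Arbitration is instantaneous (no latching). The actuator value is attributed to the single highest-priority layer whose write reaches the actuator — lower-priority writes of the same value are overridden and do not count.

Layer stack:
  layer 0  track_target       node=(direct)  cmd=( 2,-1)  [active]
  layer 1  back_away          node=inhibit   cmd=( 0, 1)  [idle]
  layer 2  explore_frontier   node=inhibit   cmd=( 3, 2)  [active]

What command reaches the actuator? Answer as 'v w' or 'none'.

none

[0] track_target on; wire := (2, -1)
[1] back_away off; pass (2, -1)
[2] explore_frontier on (inhibit); wire := none
output none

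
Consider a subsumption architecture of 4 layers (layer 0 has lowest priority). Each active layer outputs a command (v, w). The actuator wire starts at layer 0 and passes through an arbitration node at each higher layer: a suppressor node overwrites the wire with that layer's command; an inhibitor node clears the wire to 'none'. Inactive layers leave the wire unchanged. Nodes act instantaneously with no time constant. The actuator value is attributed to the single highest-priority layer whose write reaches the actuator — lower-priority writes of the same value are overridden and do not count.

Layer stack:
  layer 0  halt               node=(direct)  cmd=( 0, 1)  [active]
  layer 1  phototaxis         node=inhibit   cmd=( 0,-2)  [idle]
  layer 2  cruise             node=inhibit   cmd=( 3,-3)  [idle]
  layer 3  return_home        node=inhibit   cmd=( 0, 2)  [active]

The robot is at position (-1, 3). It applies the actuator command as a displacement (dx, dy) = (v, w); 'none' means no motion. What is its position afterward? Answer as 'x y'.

-1 3

[0] halt on; wire := (0, 1)
[1] phototaxis off; pass (0, 1)
[2] cruise off; pass (0, 1)
[3] return_home on (inhibit); wire := none
output none
position: (-1, 3) + none = (-1, 3)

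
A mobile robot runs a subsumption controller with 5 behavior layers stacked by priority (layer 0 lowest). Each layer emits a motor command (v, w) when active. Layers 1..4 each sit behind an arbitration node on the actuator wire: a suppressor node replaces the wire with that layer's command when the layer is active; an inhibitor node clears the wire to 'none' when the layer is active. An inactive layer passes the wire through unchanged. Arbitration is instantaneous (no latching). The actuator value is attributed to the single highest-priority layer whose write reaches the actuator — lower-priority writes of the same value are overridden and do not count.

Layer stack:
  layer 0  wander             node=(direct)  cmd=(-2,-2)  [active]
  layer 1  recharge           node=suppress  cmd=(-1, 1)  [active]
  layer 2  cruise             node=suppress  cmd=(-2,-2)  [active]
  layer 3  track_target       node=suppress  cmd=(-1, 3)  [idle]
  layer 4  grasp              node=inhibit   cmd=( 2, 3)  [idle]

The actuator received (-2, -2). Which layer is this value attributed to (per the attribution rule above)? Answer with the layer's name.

[0] wander on; wire := (-2, -2)
[1] recharge on (suppress); wire := (-1, 1)
[2] cruise on (suppress); wire := (-2, -2)
[3] track_target off; pass (-2, -2)
[4] grasp off; pass (-2, -2)
output (-2, -2)
last writer: layer 2 = cruise

cruise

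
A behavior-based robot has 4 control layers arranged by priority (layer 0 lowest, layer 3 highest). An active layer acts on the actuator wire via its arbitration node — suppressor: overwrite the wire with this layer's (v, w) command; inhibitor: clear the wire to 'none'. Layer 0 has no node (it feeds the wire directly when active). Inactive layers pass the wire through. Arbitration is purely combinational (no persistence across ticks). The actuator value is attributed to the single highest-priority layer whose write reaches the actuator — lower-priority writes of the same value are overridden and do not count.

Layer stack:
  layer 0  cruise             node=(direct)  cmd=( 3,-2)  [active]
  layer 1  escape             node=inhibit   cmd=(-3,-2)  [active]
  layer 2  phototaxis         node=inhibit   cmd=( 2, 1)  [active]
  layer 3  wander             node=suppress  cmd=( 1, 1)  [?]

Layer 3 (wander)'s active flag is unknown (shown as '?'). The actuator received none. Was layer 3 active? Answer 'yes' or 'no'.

If layer 3 is active=yes:
  actuator would be (1, 1)
If layer 3 is active=no:
  actuator would be none
Observed none, so layer 3 was idle.

no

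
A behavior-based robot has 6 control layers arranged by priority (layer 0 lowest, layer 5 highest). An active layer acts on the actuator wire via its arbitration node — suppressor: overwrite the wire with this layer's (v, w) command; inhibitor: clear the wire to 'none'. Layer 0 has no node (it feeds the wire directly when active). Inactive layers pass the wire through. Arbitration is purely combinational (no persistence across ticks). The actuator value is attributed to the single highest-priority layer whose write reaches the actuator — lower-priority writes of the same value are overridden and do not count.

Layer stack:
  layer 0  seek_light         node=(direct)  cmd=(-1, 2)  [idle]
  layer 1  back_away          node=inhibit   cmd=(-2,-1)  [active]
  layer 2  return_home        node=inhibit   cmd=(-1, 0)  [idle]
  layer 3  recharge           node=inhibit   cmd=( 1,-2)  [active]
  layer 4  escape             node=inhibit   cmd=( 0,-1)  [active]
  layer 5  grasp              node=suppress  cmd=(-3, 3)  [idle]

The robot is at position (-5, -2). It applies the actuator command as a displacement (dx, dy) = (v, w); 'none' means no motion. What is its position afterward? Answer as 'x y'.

[0] seek_light off; wire := none
[1] back_away on (inhibit); wire := none
[2] return_home off; pass none
[3] recharge on (inhibit); wire := none
[4] escape on (inhibit); wire := none
[5] grasp off; pass none
output none
position: (-5, -2) + none = (-5, -2)

-5 -2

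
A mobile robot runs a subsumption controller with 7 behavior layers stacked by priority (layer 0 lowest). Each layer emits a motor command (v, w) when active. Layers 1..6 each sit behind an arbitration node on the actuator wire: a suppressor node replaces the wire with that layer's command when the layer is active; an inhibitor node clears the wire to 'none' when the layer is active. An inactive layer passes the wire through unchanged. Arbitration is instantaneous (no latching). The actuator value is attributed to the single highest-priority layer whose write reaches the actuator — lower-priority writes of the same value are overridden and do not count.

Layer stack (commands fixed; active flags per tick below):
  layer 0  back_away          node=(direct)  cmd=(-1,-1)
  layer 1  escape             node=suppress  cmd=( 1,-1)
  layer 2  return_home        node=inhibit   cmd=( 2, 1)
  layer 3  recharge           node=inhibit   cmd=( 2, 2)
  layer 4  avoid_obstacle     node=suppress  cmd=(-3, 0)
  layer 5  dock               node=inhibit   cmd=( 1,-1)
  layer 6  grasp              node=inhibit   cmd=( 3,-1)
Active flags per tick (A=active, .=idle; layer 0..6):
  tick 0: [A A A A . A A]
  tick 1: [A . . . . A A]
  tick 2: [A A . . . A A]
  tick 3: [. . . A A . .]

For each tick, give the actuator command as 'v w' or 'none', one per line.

tick 0:
  layer 0 (back_away) active — direct: (-1, -1)
  layer 1 (escape) active — suppresses: (1, -1)
  layer 2 (return_home) active — inhibits: none
  layer 3 (recharge) active — inhibits: none
  layer 4 (avoid_obstacle) idle — unchanged: none
  layer 5 (dock) active — inhibits: none
  layer 6 (grasp) active — inhibits: none
  → actuator none
tick 1:
  layer 0 (back_away) active — direct: (-1, -1)
  layer 1 (escape) idle — unchanged: (-1, -1)
  layer 2 (return_home) idle — unchanged: (-1, -1)
  layer 3 (recharge) idle — unchanged: (-1, -1)
  layer 4 (avoid_obstacle) idle — unchanged: (-1, -1)
  layer 5 (dock) active — inhibits: none
  layer 6 (grasp) active — inhibits: none
  → actuator none
tick 2:
  layer 0 (back_away) active — direct: (-1, -1)
  layer 1 (escape) active — suppresses: (1, -1)
  layer 2 (return_home) idle — unchanged: (1, -1)
  layer 3 (recharge) idle — unchanged: (1, -1)
  layer 4 (avoid_obstacle) idle — unchanged: (1, -1)
  layer 5 (dock) active — inhibits: none
  layer 6 (grasp) active — inhibits: none
  → actuator none
tick 3:
  layer 0 (back_away) idle — none
  layer 1 (escape) idle — unchanged: none
  layer 2 (return_home) idle — unchanged: none
  layer 3 (recharge) active — inhibits: none
  layer 4 (avoid_obstacle) active — suppresses: (-3, 0)
  layer 5 (dock) idle — unchanged: (-3, 0)
  layer 6 (grasp) idle — unchanged: (-3, 0)
  → actuator (-3, 0)

none
none
none
-3 0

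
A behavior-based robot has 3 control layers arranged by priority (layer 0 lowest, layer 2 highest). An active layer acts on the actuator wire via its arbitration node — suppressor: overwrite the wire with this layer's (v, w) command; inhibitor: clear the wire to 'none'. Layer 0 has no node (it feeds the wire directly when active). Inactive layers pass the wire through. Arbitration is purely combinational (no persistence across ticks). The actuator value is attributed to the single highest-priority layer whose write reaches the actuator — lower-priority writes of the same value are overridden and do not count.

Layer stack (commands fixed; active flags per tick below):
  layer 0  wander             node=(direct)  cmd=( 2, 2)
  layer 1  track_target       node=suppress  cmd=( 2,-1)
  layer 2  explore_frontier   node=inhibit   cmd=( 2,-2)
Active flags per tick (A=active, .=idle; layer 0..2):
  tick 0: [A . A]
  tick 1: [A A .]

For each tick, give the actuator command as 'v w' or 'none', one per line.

tick 0:
  [0] wander on; wire := (2, 2)
  [1] track_target off; pass (2, 2)
  [2] explore_frontier on (inhibit); wire := none
  output none
tick 1:
  [0] wander on; wire := (2, 2)
  [1] track_target on (suppress); wire := (2, -1)
  [2] explore_frontier off; pass (2, -1)
  output (2, -1)

none
2 -1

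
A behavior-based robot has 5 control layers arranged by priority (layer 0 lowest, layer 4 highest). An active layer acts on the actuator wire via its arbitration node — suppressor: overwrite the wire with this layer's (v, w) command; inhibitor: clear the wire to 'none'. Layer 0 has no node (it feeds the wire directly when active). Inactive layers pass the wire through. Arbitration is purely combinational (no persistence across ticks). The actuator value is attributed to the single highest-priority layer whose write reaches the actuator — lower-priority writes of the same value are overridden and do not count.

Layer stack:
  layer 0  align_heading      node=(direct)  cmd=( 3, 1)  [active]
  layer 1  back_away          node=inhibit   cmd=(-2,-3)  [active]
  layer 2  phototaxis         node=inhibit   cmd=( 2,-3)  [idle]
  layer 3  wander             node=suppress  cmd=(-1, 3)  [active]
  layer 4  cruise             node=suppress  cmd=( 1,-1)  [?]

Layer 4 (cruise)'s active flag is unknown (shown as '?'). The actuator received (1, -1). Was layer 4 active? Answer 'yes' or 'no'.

If layer 4 is active=yes:
  actuator would be (1, -1)
If layer 4 is active=no:
  actuator would be (-1, 3)
Observed (1, -1), so layer 4 was active.

yes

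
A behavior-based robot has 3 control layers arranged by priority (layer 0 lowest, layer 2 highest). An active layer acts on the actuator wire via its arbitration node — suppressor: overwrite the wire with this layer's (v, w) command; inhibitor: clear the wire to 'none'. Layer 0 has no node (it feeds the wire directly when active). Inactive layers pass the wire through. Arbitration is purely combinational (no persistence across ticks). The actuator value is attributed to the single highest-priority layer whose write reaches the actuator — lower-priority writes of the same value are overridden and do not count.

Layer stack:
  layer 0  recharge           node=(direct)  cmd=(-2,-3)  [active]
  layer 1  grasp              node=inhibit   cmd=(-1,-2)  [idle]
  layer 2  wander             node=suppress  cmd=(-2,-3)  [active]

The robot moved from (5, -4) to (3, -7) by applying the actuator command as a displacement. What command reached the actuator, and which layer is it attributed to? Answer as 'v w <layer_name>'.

-2 -3 wander

displacement = (3, -7) − (5, -4) = (-2, -3)
layer 0 (recharge) active — direct: (-2, -3)
layer 1 (grasp) idle — unchanged: (-2, -3)
layer 2 (wander) active — suppresses: (-2, -3)
→ actuator (-2, -3) — from layer 2 (wander)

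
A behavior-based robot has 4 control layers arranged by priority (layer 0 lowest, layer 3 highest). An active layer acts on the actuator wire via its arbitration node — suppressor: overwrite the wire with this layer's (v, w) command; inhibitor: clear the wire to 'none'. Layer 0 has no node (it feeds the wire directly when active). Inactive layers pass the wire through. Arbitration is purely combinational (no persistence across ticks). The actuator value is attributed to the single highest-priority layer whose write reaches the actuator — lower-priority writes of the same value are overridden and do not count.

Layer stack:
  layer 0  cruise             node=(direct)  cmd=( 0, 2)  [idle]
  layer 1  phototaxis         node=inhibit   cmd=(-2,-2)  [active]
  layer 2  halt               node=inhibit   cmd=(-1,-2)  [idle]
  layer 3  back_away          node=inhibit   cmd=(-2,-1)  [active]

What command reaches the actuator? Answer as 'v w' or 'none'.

L0 cruise: idle → wire = none
L1 phototaxis: active, inhibitor → wire = none
L2 halt: idle → wire stays none
L3 back_away: active, inhibitor → wire = none
actuator = none

none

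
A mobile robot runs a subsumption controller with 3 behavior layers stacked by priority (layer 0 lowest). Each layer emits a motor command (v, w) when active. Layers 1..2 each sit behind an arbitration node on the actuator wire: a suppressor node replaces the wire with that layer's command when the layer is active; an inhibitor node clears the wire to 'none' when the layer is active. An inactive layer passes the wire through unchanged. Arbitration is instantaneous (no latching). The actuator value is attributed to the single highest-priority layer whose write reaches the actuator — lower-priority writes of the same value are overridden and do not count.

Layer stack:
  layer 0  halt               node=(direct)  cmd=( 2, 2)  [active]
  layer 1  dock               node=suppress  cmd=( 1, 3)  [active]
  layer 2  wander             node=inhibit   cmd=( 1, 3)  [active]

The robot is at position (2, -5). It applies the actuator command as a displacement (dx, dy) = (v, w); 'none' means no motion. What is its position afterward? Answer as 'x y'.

2 -5

L0 halt: active, feeds wire = (2, 2)
L1 dock: active, suppressor → wire = (1, 3)
L2 wander: active, inhibitor → wire = none
actuator = none
position: (2, -5) + none = (2, -5)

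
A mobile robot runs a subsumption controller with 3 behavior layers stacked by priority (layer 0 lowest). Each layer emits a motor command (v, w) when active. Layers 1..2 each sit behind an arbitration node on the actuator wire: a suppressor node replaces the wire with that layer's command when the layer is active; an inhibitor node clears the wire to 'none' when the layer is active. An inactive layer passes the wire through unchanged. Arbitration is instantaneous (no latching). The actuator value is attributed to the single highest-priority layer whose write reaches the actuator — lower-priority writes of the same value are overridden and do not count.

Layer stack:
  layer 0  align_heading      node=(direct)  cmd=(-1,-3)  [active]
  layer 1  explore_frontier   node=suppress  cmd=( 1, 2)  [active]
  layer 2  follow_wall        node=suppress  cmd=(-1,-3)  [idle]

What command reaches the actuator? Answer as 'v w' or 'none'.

layer 0 (align_heading) active — direct: (-1, -3)
layer 1 (explore_frontier) active — suppresses: (1, 2)
layer 2 (follow_wall) idle — unchanged: (1, 2)
→ actuator (1, 2)

1 2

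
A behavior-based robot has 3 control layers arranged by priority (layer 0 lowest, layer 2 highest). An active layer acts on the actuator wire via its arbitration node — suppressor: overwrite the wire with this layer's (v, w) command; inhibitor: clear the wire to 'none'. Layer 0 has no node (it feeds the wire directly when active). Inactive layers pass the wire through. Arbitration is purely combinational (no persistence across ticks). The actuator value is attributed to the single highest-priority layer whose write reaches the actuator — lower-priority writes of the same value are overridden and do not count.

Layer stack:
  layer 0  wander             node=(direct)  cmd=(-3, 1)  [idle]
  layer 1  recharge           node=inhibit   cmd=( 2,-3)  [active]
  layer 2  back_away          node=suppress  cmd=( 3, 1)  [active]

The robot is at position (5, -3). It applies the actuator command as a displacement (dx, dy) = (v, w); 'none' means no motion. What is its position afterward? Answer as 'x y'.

layer 0 (wander) idle — none
layer 1 (recharge) active — inhibits: none
layer 2 (back_away) active — suppresses: (3, 1)
→ actuator (3, 1)
position: (5, -3) + (3, 1) = (8, -2)

8 -2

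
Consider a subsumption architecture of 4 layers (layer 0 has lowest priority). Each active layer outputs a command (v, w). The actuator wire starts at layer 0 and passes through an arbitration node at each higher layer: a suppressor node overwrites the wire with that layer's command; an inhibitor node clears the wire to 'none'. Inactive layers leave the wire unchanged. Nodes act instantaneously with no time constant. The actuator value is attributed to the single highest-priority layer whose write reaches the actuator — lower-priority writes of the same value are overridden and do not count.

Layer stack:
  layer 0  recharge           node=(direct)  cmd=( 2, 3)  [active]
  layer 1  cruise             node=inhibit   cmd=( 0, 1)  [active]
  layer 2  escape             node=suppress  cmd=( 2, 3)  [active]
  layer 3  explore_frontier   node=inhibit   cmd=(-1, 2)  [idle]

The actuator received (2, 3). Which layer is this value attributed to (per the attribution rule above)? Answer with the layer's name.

layer 0 (recharge) active — direct: (2, 3)
layer 1 (cruise) active — inhibits: none
layer 2 (escape) active — suppresses: (2, 3)
layer 3 (explore_frontier) idle — unchanged: (2, 3)
→ actuator (2, 3)
last writer: layer 2 = escape

escape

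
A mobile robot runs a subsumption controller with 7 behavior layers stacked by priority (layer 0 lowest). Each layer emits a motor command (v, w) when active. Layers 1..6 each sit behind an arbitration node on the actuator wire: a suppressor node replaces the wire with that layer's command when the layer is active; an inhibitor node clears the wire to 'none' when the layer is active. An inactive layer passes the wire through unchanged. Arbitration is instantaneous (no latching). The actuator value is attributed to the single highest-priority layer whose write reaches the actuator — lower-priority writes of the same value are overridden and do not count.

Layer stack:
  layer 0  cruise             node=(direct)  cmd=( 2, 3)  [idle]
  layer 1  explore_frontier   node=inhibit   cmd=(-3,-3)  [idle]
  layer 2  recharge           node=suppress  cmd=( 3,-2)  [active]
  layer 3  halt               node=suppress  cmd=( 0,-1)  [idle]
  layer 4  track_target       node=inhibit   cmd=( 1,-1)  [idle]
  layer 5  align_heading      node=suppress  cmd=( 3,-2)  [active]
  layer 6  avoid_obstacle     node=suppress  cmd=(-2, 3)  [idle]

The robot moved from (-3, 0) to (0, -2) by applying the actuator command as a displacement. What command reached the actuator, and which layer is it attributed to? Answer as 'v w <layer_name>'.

displacement = (0, -2) − (-3, 0) = (3, -2)
L0 cruise: idle → wire = none
L1 explore_frontier: idle → wire stays none
L2 recharge: active, suppressor → wire = (3, -2)
L3 halt: idle → wire stays (3, -2)
L4 track_target: idle → wire stays (3, -2)
L5 align_heading: active, suppressor → wire = (3, -2)
L6 avoid_obstacle: idle → wire stays (3, -2)
actuator = (3, -2) — from layer 5 (align_heading)

3 -2 align_heading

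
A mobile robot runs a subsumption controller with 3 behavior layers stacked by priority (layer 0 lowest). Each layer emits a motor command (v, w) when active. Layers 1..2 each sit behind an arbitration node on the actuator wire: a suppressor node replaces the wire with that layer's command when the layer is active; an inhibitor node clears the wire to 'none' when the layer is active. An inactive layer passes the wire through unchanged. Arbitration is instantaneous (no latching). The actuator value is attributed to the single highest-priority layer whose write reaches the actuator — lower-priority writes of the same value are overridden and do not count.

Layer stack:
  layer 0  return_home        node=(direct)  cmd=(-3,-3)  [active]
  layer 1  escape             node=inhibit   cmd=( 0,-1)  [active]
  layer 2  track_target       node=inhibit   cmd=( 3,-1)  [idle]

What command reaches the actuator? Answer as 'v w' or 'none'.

L0 return_home: active, feeds wire = (-3, -3)
L1 escape: active, inhibitor → wire = none
L2 track_target: idle → wire stays none
actuator = none

none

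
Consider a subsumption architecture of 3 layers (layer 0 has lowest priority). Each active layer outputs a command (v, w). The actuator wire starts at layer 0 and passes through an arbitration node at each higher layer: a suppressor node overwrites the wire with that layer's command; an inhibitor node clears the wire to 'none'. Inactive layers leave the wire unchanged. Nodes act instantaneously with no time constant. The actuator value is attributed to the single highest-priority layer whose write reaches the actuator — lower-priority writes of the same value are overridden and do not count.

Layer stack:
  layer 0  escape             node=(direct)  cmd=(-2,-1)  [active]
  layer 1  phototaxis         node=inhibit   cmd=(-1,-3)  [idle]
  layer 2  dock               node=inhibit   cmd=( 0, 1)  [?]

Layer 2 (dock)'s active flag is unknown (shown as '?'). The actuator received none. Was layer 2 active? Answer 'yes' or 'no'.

If layer 2 is active=yes:
  actuator would be none
If layer 2 is active=no:
  actuator would be (-2, -1)
Observed none, so layer 2 was active.

yes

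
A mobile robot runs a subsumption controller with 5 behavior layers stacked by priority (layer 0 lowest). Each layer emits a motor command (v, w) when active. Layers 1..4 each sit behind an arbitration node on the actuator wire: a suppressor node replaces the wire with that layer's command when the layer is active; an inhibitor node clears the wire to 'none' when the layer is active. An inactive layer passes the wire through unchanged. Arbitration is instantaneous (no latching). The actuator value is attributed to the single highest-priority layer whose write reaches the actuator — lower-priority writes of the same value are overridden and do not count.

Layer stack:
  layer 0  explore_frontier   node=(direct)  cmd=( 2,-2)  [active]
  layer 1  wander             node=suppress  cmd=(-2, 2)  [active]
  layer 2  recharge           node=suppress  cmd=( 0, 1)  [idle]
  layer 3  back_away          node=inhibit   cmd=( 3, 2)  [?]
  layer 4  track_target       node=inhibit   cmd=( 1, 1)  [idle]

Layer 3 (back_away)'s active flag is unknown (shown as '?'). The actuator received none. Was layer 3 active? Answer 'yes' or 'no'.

If layer 3 is active=yes:
  actuator would be none
If layer 3 is active=no:
  actuator would be (-2, 2)
Observed none, so layer 3 was active.

yes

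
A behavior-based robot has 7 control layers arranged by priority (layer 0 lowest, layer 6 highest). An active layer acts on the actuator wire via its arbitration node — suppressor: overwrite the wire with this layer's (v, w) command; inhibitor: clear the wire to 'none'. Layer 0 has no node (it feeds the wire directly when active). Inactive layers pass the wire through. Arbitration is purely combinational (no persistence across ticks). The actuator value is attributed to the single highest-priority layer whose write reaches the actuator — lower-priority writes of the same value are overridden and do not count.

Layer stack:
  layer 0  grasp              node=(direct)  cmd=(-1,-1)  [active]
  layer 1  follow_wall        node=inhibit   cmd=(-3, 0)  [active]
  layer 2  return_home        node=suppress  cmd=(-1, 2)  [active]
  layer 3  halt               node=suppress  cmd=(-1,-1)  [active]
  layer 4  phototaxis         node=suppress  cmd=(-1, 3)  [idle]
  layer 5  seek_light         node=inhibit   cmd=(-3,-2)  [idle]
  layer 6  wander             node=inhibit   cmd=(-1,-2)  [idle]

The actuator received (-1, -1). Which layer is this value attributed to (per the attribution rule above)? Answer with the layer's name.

halt

layer 0 (grasp) active — direct: (-1, -1)
layer 1 (follow_wall) active — inhibits: none
layer 2 (return_home) active — suppresses: (-1, 2)
layer 3 (halt) active — suppresses: (-1, -1)
layer 4 (phototaxis) idle — unchanged: (-1, -1)
layer 5 (seek_light) idle — unchanged: (-1, -1)
layer 6 (wander) idle — unchanged: (-1, -1)
→ actuator (-1, -1)
last writer: layer 3 = halt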